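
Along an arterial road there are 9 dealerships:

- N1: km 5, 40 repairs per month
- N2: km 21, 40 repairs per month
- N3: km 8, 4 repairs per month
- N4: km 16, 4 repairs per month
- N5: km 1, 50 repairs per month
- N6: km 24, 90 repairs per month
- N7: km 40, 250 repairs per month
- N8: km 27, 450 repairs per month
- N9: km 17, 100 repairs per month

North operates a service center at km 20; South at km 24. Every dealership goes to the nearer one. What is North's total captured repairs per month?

The indifferent point is the midpoint (20+24)/2 = 22; dealerships left of it (closer to North at 20) go to North, those right go to South.
  N5 at 1 (w=50) → North
  N1 at 5 (w=40) → North
  N3 at 8 (w=4) → North
  N4 at 16 (w=4) → North
  N9 at 17 (w=100) → North
  N2 at 21 (w=40) → North
  N6 at 24 (w=90) → South
  N8 at 27 (w=450) → South
  N7 at 40 (w=250) → South
North captures 238; South captures 790.

238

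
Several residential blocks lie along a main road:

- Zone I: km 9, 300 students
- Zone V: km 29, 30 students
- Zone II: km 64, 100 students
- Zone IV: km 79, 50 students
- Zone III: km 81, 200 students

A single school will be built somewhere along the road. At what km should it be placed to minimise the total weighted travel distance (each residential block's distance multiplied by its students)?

For a sum of weighted absolute distances on a line, the optimum is the weighted median (not the mean). Total weight W = 680; half-weight = 340.
Sort by position and accumulate weight:
  km 9 (Zone I, w=300) → cum 300
  km 29 (Zone V, w=30) → cum 330
  km 64 (Zone II, w=100) → cum 430  ≥ 340 → median here
  km 79 (Zone IV, w=50) → cum 480
  km 81 (Zone III, w=200) → cum 680
Optimal location: km 64.

x = 64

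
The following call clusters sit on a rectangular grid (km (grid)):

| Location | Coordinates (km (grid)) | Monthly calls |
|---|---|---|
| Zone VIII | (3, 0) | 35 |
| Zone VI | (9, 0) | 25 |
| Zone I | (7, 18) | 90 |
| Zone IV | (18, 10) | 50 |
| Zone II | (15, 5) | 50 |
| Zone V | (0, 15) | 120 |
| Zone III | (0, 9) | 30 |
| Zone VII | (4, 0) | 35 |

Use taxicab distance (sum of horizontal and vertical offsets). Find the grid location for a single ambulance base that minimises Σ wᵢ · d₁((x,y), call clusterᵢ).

(4, 10)

Manhattan distance separates: Σwᵢ(|x−xᵢ|+|y−yᵢ|) = Σwᵢ|x−xᵢ| + Σwᵢ|y−yᵢ|, so x and y are optimised independently as 1-D weighted medians.
Total weight W = 435; half = 217.5.
x-coordinate, sorted with cumulative weight:
  x=0 (Zone V, w=120) cum 120
  x=0 (Zone III, w=30) cum 150
  x=3 (Zone VIII, w=35) cum 185
  x=4 (Zone VII, w=35) cum 220  ← median
  x=7 (Zone I, w=90) cum 310
  x=9 (Zone VI, w=25) cum 335
  x=15 (Zone II, w=50) cum 385
  x=18 (Zone IV, w=50) cum 435
⇒ x* = 4
y-coordinate, sorted with cumulative weight:
  y=0 (Zone VIII, w=35) cum 35
  y=0 (Zone VI, w=25) cum 60
  y=0 (Zone VII, w=35) cum 95
  y=5 (Zone II, w=50) cum 145
  y=9 (Zone III, w=30) cum 175
  y=10 (Zone IV, w=50) cum 225  ← median
  y=15 (Zone V, w=120) cum 345
  y=18 (Zone I, w=90) cum 435
⇒ y* = 10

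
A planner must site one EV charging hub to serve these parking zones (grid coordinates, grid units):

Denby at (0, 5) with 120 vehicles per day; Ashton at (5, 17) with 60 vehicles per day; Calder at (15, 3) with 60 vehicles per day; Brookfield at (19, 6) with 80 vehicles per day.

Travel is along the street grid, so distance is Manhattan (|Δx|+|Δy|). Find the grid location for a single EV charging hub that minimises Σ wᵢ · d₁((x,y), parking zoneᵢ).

(5, 5)

Manhattan distance separates: Σwᵢ(|x−xᵢ|+|y−yᵢ|) = Σwᵢ|x−xᵢ| + Σwᵢ|y−yᵢ|, so x and y are optimised independently as 1-D weighted medians.
Total weight W = 320; half = 160.
x-coordinate, sorted with cumulative weight:
  x=0 (Denby, w=120) cum 120
  x=5 (Ashton, w=60) cum 180  ← median
  x=15 (Calder, w=60) cum 240
  x=19 (Brookfield, w=80) cum 320
⇒ x* = 5
y-coordinate, sorted with cumulative weight:
  y=3 (Calder, w=60) cum 60
  y=5 (Denby, w=120) cum 180  ← median
  y=6 (Brookfield, w=80) cum 260
  y=17 (Ashton, w=60) cum 320
⇒ y* = 5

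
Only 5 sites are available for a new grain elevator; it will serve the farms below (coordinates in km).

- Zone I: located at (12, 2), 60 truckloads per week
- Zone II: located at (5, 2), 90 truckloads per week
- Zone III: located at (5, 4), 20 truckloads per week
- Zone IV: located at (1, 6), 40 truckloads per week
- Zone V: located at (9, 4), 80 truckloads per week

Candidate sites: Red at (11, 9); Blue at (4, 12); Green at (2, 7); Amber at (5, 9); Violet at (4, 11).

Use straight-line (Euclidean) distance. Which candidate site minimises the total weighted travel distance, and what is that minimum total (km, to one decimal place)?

Total weighted distance at each candidate:
  Red (11, 9): total = 2258.7
  Blue (4, 12): total = 2857.2
  Green (2, 7): total = 1946.3
  Amber (5, 9): total = 2036.2
  Violet (4, 11): total = 2600.3
Minimum is at Green with total 1946.3 km.

Green, total 1946.3 km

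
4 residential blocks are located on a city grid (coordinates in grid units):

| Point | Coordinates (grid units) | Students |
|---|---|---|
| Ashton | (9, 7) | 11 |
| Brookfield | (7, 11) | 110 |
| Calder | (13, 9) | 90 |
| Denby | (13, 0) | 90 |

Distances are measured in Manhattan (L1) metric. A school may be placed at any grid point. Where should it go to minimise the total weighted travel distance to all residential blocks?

(13, 9)

Manhattan distance separates: Σwᵢ(|x−xᵢ|+|y−yᵢ|) = Σwᵢ|x−xᵢ| + Σwᵢ|y−yᵢ|, so x and y are optimised independently as 1-D weighted medians.
Total weight W = 301; half = 150.5.
x-coordinate, sorted with cumulative weight:
  x=7 (Brookfield, w=110) cum 110
  x=9 (Ashton, w=11) cum 121
  x=13 (Calder, w=90) cum 211  ← median
  x=13 (Denby, w=90) cum 301
⇒ x* = 13
y-coordinate, sorted with cumulative weight:
  y=0 (Denby, w=90) cum 90
  y=7 (Ashton, w=11) cum 101
  y=9 (Calder, w=90) cum 191  ← median
  y=11 (Brookfield, w=110) cum 301
⇒ y* = 9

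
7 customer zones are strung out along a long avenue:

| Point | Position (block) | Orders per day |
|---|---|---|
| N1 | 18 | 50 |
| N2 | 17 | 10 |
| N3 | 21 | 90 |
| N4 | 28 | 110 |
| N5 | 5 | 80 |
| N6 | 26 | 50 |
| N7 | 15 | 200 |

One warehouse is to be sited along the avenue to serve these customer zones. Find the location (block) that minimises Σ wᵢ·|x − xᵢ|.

x = 18

For a sum of weighted absolute distances on a line, the optimum is the weighted median (not the mean). Total weight W = 590; half-weight = 295.
Sort by position and accumulate weight:
  block 5 (N5, w=80) → cum 80
  block 15 (N7, w=200) → cum 280
  block 17 (N2, w=10) → cum 290
  block 18 (N1, w=50) → cum 340  ≥ 295 → median here
  block 21 (N3, w=90) → cum 430
  block 26 (N6, w=50) → cum 480
  block 28 (N4, w=110) → cum 590
Optimal location: block 18.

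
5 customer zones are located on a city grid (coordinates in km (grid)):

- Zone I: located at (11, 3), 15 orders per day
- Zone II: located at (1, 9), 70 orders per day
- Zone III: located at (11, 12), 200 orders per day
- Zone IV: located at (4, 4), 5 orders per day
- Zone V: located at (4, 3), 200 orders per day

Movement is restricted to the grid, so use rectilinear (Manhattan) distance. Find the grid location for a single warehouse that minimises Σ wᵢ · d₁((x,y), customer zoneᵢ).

(4, 9)

Manhattan distance separates: Σwᵢ(|x−xᵢ|+|y−yᵢ|) = Σwᵢ|x−xᵢ| + Σwᵢ|y−yᵢ|, so x and y are optimised independently as 1-D weighted medians.
Total weight W = 490; half = 245.
x-coordinate, sorted with cumulative weight:
  x=1 (Zone II, w=70) cum 70
  x=4 (Zone IV, w=5) cum 75
  x=4 (Zone V, w=200) cum 275  ← median
  x=11 (Zone I, w=15) cum 290
  x=11 (Zone III, w=200) cum 490
⇒ x* = 4
y-coordinate, sorted with cumulative weight:
  y=3 (Zone I, w=15) cum 15
  y=3 (Zone V, w=200) cum 215
  y=4 (Zone IV, w=5) cum 220
  y=9 (Zone II, w=70) cum 290  ← median
  y=12 (Zone III, w=200) cum 490
⇒ y* = 9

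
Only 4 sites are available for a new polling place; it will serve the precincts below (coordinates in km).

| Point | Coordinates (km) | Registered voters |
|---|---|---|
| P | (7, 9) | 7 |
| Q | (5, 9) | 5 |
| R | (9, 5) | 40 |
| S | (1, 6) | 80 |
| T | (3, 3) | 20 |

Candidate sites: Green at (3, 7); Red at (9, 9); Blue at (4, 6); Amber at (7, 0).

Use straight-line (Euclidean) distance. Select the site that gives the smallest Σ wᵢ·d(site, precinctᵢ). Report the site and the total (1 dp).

Blue, total 552.7 km

Total weighted distance at each candidate:
  Green (3, 7): total = 557.3
  Red (9, 9): total = 1047.2
  Blue (4, 6): total = 552.7
  Amber (7, 0): total = 1103.3
Minimum is at Blue with total 552.7 km.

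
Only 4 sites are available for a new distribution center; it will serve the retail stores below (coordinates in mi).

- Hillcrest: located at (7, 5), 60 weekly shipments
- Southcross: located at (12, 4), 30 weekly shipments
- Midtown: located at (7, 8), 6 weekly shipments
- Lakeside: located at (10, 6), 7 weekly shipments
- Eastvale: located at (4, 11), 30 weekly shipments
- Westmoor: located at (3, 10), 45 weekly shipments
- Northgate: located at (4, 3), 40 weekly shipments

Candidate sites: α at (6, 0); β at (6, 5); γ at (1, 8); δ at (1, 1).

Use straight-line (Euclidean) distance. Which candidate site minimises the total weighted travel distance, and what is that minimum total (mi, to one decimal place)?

Total weighted distance at each candidate:
  α (6, 0): total = 1570.6
  β (6, 5): total = 855.6
  γ (1, 8): total = 1342.0
  δ (1, 1): total = 1774.4
Minimum is at β with total 855.6 mi.

β, total 855.6 mi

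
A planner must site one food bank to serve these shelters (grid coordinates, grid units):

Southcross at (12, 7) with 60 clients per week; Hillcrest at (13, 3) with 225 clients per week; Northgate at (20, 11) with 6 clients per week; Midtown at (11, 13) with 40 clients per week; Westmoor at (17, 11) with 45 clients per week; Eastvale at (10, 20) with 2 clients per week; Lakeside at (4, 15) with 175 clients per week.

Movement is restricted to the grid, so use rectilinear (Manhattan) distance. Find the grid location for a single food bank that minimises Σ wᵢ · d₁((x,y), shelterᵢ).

(12, 7)

Manhattan distance separates: Σwᵢ(|x−xᵢ|+|y−yᵢ|) = Σwᵢ|x−xᵢ| + Σwᵢ|y−yᵢ|, so x and y are optimised independently as 1-D weighted medians.
Total weight W = 553; half = 276.5.
x-coordinate, sorted with cumulative weight:
  x=4 (Lakeside, w=175) cum 175
  x=10 (Eastvale, w=2) cum 177
  x=11 (Midtown, w=40) cum 217
  x=12 (Southcross, w=60) cum 277  ← median
  x=13 (Hillcrest, w=225) cum 502
  x=17 (Westmoor, w=45) cum 547
  x=20 (Northgate, w=6) cum 553
⇒ x* = 12
y-coordinate, sorted with cumulative weight:
  y=3 (Hillcrest, w=225) cum 225
  y=7 (Southcross, w=60) cum 285  ← median
  y=11 (Northgate, w=6) cum 291
  y=11 (Westmoor, w=45) cum 336
  y=13 (Midtown, w=40) cum 376
  y=15 (Lakeside, w=175) cum 551
  y=20 (Eastvale, w=2) cum 553
⇒ y* = 7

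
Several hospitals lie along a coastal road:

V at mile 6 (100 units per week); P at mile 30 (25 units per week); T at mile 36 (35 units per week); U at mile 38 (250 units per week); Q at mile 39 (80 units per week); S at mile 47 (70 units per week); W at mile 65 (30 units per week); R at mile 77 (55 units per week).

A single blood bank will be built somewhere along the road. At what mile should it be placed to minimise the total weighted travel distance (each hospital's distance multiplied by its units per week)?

For a sum of weighted absolute distances on a line, the optimum is the weighted median (not the mean). Total weight W = 645; half-weight = 322.5.
Sort by position and accumulate weight:
  mile 6 (V, w=100) → cum 100
  mile 30 (P, w=25) → cum 125
  mile 36 (T, w=35) → cum 160
  mile 38 (U, w=250) → cum 410  ≥ 322.5 → median here
  mile 39 (Q, w=80) → cum 490
  mile 47 (S, w=70) → cum 560
  mile 65 (W, w=30) → cum 590
  mile 77 (R, w=55) → cum 645
Optimal location: mile 38.

x = 38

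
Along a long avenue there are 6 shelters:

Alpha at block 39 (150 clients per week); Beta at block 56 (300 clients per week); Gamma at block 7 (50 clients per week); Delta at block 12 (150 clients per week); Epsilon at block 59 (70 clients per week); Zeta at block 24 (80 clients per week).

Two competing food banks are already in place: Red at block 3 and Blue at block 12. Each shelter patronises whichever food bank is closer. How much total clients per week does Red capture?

The indifferent point is the midpoint (3+12)/2 = 7.5; shelters left of it (closer to Red at 3) go to Red, those right go to Blue.
  Gamma at 7 (w=50) → Red
  Delta at 12 (w=150) → Blue
  Zeta at 24 (w=80) → Blue
  Alpha at 39 (w=150) → Blue
  Beta at 56 (w=300) → Blue
  Epsilon at 59 (w=70) → Blue
Red captures 50; Blue captures 750.

50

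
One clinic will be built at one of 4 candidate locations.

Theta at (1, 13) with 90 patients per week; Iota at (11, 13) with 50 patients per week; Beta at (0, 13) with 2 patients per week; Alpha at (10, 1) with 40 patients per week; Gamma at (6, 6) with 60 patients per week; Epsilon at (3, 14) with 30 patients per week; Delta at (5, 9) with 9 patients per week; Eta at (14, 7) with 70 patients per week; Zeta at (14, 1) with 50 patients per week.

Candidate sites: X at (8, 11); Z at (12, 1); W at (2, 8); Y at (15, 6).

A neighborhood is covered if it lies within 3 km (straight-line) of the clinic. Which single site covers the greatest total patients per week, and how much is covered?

Z, covering 90

Coverage radius r = 3 km; a point is covered iff (Δx)²+(Δy)² ≤ 3² = 9.
  X (8, 11): covers {none} → 0
  Z (12, 1): covers {Alpha, Zeta} → 90
  W (2, 8): covers {none} → 0
  Y (15, 6): covers {Eta} → 70
Maximum coverage at Z: 90 patients per week.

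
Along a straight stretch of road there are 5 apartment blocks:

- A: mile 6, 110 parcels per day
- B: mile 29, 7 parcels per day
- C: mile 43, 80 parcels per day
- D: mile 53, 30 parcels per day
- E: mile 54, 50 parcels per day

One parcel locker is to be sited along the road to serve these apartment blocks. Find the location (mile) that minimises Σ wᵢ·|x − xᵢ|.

x = 43

For a sum of weighted absolute distances on a line, the optimum is the weighted median (not the mean). Total weight W = 277; half-weight = 138.5.
Sort by position and accumulate weight:
  mile 6 (A, w=110) → cum 110
  mile 29 (B, w=7) → cum 117
  mile 43 (C, w=80) → cum 197  ≥ 138.5 → median here
  mile 53 (D, w=30) → cum 227
  mile 54 (E, w=50) → cum 277
Optimal location: mile 43.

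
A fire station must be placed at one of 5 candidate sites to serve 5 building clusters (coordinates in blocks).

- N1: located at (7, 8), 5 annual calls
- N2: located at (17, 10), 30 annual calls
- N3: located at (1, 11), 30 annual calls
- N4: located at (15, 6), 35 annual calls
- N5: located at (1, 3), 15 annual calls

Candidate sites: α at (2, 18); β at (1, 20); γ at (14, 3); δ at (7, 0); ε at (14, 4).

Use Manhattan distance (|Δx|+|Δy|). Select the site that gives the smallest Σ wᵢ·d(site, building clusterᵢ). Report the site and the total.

ε, total 1240 blocks

Total weighted distance at each candidate:
  α (2, 18): total = 2120
  β (1, 20): total = 2375
  γ (14, 3): total = 1325
  δ (7, 0): total = 1775
  ε (14, 4): total = 1240
Minimum is at ε with total 1240 blocks.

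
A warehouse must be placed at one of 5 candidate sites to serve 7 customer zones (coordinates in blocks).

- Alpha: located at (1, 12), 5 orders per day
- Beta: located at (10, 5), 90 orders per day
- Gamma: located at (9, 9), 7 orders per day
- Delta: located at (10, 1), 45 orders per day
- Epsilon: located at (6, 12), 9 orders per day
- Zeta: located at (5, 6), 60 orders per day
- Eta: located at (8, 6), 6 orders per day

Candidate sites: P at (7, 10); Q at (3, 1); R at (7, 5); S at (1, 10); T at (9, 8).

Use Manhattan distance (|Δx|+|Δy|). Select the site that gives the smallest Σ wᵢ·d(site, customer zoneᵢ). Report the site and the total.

R, total 956 blocks

Total weighted distance at each candidate:
  P (7, 10): total = 1738
  Q (3, 1): total = 2074
  R (7, 5): total = 956
  S (1, 10): total = 2752
  T (9, 8): total = 1228
Minimum is at R with total 956 blocks.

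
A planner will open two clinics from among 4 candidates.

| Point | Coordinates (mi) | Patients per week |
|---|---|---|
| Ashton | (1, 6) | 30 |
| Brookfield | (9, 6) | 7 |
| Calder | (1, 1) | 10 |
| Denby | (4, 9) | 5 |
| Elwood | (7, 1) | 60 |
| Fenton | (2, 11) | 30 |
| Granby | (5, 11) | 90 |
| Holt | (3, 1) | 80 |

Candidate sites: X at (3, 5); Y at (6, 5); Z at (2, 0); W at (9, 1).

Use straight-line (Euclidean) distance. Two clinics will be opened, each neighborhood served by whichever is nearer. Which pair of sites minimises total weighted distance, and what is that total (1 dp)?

{X, Z}, total 1315.2

Evaluate every pair (each demand assigned to the nearer of the two):
  {X, Z}: total = 1315.2
  {Y, Z}: total = 1335.9
  {X, W}: total = 1359.1
  {X, Y}: total = 1451.9
  {Y, W}: total = 1545.3
  {Z, W}: total = 1810.2
Best pair: {X, Z} with total 1315.2.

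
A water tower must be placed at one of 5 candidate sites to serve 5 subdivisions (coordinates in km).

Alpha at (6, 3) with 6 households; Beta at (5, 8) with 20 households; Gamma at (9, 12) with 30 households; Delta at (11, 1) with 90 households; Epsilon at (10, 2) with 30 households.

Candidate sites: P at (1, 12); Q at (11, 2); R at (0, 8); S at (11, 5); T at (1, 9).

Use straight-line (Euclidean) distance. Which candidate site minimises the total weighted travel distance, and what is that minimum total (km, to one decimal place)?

Total weighted distance at each candidate:
  P (1, 12): total = 2156.5
  Q (11, 2): total = 626.2
  R (0, 8): total = 1965.6
  S (11, 5): total = 839.7
  T (1, 9): total = 1880.3
Minimum is at Q with total 626.2 km.

Q, total 626.2 km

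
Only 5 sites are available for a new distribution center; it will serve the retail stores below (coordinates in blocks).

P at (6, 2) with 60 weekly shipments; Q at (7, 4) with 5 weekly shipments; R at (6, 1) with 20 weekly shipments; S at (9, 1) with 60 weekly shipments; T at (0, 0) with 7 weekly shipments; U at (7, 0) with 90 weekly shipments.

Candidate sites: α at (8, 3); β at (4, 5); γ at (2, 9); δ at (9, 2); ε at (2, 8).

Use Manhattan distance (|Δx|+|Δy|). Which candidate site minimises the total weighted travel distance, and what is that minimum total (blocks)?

Total weighted distance at each candidate:
  α (8, 3): total = 887
  β (4, 5): total = 1763
  γ (2, 9): total = 3187
  δ (9, 2): total = 777
  ε (2, 8): total = 2945
Minimum is at δ with total 777 blocks.

δ, total 777 blocks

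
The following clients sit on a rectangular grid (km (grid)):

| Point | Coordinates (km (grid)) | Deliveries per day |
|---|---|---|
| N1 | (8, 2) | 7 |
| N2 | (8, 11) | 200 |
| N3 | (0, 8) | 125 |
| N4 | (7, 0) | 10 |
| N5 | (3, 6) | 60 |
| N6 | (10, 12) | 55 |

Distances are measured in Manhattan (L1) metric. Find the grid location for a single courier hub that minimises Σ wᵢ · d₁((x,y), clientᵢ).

(8, 11)

Manhattan distance separates: Σwᵢ(|x−xᵢ|+|y−yᵢ|) = Σwᵢ|x−xᵢ| + Σwᵢ|y−yᵢ|, so x and y are optimised independently as 1-D weighted medians.
Total weight W = 457; half = 228.5.
x-coordinate, sorted with cumulative weight:
  x=0 (N3, w=125) cum 125
  x=3 (N5, w=60) cum 185
  x=7 (N4, w=10) cum 195
  x=8 (N1, w=7) cum 202
  x=8 (N2, w=200) cum 402  ← median
  x=10 (N6, w=55) cum 457
⇒ x* = 8
y-coordinate, sorted with cumulative weight:
  y=0 (N4, w=10) cum 10
  y=2 (N1, w=7) cum 17
  y=6 (N5, w=60) cum 77
  y=8 (N3, w=125) cum 202
  y=11 (N2, w=200) cum 402  ← median
  y=12 (N6, w=55) cum 457
⇒ y* = 11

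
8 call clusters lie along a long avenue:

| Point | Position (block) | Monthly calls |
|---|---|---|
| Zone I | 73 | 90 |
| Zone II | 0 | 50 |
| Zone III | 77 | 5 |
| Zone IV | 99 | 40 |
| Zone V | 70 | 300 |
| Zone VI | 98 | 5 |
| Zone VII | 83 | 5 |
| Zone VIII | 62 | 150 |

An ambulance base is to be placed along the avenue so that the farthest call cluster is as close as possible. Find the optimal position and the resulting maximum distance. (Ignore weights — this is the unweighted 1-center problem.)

The 1-center on a line is the midpoint of the two extreme points: leftmost at 0, rightmost at 99.
Optimal location = (0 + 99)/2 = 49.5; maximum distance = (99 − 0)/2 = 49.5.

location 49.5, max distance 49.5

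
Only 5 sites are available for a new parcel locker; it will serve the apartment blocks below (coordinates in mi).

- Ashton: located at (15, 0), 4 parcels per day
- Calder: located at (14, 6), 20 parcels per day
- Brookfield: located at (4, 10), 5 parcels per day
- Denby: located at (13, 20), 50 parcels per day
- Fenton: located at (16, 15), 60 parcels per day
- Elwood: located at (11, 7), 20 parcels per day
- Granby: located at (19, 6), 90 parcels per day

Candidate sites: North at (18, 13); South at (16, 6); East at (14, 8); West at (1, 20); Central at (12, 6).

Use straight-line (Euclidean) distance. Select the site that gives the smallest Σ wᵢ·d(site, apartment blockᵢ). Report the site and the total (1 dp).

Total weighted distance at each candidate:
  North (18, 13): total = 1706.8
  South (16, 6): total = 1755.4
  East (14, 8): total = 1710.0
  West (1, 20): total = 4461.0
  Central (12, 6): total = 2062.6
Minimum is at North with total 1706.8 mi.

North, total 1706.8 mi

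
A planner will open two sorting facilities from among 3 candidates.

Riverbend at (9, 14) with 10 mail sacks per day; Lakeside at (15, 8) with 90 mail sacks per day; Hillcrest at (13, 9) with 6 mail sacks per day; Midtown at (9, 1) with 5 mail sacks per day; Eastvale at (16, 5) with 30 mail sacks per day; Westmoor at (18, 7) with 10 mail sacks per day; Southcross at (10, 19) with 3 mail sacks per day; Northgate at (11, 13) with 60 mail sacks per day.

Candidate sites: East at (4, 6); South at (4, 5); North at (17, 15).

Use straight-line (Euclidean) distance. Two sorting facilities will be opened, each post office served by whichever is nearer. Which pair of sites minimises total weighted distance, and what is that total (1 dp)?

{South, North}, total 1596.9

Evaluate every pair (each demand assigned to the nearer of the two):
  {South, North}: total = 1596.9
  {East, North}: total = 1600.2
  {East, South}: total = 2326.8
Best pair: {South, North} with total 1596.9.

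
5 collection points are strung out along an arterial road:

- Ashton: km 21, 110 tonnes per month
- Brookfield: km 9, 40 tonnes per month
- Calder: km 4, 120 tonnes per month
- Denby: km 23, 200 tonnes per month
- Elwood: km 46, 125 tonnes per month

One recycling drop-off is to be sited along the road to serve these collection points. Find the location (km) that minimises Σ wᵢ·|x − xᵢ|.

For a sum of weighted absolute distances on a line, the optimum is the weighted median (not the mean). Total weight W = 595; half-weight = 297.5.
Sort by position and accumulate weight:
  km 4 (Calder, w=120) → cum 120
  km 9 (Brookfield, w=40) → cum 160
  km 21 (Ashton, w=110) → cum 270
  km 23 (Denby, w=200) → cum 470  ≥ 297.5 → median here
  km 46 (Elwood, w=125) → cum 595
Optimal location: km 23.

x = 23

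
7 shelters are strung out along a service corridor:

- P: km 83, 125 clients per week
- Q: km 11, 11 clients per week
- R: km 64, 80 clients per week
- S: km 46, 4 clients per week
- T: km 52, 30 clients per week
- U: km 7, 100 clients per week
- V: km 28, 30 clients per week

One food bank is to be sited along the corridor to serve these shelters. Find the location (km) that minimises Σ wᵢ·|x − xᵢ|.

x = 64

For a sum of weighted absolute distances on a line, the optimum is the weighted median (not the mean). Total weight W = 380; half-weight = 190.
Sort by position and accumulate weight:
  km 7 (U, w=100) → cum 100
  km 11 (Q, w=11) → cum 111
  km 28 (V, w=30) → cum 141
  km 46 (S, w=4) → cum 145
  km 52 (T, w=30) → cum 175
  km 64 (R, w=80) → cum 255  ≥ 190 → median here
  km 83 (P, w=125) → cum 380
Optimal location: km 64.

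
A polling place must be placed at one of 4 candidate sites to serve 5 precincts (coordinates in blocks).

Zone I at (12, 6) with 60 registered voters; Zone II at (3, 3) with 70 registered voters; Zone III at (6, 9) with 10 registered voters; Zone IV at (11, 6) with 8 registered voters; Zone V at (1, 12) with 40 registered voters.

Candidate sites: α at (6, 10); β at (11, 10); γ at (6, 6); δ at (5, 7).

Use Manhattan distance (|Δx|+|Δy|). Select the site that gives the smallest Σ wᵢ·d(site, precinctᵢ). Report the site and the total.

γ, total 1290 blocks

Total weighted distance at each candidate:
  α (6, 10): total = 1662
  β (11, 10): total = 1922
  γ (6, 6): total = 1290
  δ (5, 7): total = 1346
Minimum is at γ with total 1290 blocks.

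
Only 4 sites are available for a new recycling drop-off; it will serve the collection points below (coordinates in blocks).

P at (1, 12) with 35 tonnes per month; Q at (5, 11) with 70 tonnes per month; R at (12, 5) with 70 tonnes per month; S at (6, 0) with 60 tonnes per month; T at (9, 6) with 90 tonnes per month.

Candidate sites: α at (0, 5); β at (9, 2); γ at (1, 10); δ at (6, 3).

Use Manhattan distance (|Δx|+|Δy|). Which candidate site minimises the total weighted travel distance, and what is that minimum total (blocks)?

δ, total 2400 blocks

Total weighted distance at each candidate:
  α (0, 5): total = 3450
  β (9, 2): total = 2620
  γ (1, 10): total = 3520
  δ (6, 3): total = 2400
Minimum is at δ with total 2400 blocks.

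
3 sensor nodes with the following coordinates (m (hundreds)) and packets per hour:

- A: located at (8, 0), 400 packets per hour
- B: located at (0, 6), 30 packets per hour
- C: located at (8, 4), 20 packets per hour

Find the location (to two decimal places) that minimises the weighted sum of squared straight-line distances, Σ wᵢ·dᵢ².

(7.47, 0.58)

The minimiser of Σwᵢ‖p−pᵢ‖² is the weighted centroid p* = (Σwᵢpᵢ)/(Σwᵢ).
Σwᵢ = 450.
Σwᵢxᵢ = 400·8 + 30·0 + 20·8 = 3360.
Σwᵢyᵢ = 400·0 + 30·6 + 20·4 = 260.
x* = 3360/450 = 7.47, y* = 260/450 = 0.58.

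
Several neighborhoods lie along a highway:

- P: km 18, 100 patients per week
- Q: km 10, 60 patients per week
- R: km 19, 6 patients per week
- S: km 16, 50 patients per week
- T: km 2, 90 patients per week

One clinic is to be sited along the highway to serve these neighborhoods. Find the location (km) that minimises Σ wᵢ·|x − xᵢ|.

For a sum of weighted absolute distances on a line, the optimum is the weighted median (not the mean). Total weight W = 306; half-weight = 153.
Sort by position and accumulate weight:
  km 2 (T, w=90) → cum 90
  km 10 (Q, w=60) → cum 150
  km 16 (S, w=50) → cum 200  ≥ 153 → median here
  km 18 (P, w=100) → cum 300
  km 19 (R, w=6) → cum 306
Optimal location: km 16.

x = 16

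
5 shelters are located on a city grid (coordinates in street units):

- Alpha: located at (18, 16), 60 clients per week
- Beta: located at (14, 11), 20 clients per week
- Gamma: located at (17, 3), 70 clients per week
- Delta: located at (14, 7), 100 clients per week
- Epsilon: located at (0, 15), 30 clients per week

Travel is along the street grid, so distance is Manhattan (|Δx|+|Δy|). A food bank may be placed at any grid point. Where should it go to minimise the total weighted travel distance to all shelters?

Manhattan distance separates: Σwᵢ(|x−xᵢ|+|y−yᵢ|) = Σwᵢ|x−xᵢ| + Σwᵢ|y−yᵢ|, so x and y are optimised independently as 1-D weighted medians.
Total weight W = 280; half = 140.
x-coordinate, sorted with cumulative weight:
  x=0 (Epsilon, w=30) cum 30
  x=14 (Beta, w=20) cum 50
  x=14 (Delta, w=100) cum 150  ← median
  x=17 (Gamma, w=70) cum 220
  x=18 (Alpha, w=60) cum 280
⇒ x* = 14
y-coordinate, sorted with cumulative weight:
  y=3 (Gamma, w=70) cum 70
  y=7 (Delta, w=100) cum 170  ← median
  y=11 (Beta, w=20) cum 190
  y=15 (Epsilon, w=30) cum 220
  y=16 (Alpha, w=60) cum 280
⇒ y* = 7

(14, 7)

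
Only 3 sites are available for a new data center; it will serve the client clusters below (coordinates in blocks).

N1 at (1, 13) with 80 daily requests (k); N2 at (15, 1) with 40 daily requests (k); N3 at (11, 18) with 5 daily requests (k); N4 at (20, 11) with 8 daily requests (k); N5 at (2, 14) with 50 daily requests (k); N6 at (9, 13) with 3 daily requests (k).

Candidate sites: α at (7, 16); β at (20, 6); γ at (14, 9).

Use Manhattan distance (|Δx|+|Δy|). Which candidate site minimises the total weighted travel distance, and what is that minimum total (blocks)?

α, total 2179 blocks

Total weighted distance at each candidate:
  α (7, 16): total = 2179
  β (20, 6): total = 3979
  γ (14, 9): total = 2721
Minimum is at α with total 2179 blocks.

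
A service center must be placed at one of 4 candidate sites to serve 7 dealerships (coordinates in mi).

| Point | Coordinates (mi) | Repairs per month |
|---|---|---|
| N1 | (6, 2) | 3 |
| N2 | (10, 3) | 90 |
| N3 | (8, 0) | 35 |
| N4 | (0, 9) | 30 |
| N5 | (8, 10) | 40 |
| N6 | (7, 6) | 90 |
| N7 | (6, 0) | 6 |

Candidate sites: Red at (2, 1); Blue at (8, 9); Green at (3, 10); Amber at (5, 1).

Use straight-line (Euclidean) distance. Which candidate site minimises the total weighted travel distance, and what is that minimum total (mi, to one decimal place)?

Blue, total 1526.0 mi

Total weighted distance at each candidate:
  Red (2, 1): total = 2308.6
  Blue (8, 9): total = 1526.0
  Green (3, 10): total = 2174.5
  Amber (5, 1): total = 1755.2
Minimum is at Blue with total 1526.0 mi.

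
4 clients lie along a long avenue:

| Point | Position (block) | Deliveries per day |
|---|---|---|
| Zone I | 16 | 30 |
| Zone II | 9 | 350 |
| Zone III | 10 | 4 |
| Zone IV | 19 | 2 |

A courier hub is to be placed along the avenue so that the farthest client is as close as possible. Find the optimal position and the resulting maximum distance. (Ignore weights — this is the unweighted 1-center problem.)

location 14, max distance 5

The 1-center on a line is the midpoint of the two extreme points: leftmost at 9, rightmost at 19.
Optimal location = (9 + 19)/2 = 14; maximum distance = (19 − 9)/2 = 5.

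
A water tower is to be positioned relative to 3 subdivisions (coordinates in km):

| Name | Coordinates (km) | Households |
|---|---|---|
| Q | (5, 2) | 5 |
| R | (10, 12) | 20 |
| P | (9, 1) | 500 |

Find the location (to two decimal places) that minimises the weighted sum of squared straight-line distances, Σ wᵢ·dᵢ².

(9.00, 1.43)

The minimiser of Σwᵢ‖p−pᵢ‖² is the weighted centroid p* = (Σwᵢpᵢ)/(Σwᵢ).
Σwᵢ = 525.
Σwᵢxᵢ = 5·5 + 20·10 + 500·9 = 4725.
Σwᵢyᵢ = 5·2 + 20·12 + 500·1 = 750.
x* = 4725/525 = 9.00, y* = 750/525 = 1.43.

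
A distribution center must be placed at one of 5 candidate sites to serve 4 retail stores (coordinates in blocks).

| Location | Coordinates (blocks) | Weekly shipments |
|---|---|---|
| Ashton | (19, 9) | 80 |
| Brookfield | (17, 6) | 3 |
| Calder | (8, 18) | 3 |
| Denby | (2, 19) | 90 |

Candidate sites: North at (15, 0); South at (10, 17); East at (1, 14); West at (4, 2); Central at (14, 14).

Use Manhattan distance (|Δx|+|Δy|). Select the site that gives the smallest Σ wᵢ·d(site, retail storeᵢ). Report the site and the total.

Total weighted distance at each candidate:
  North (15, 0): total = 4019
  South (10, 17): total = 2323
  East (1, 14): total = 2485
  West (4, 2): total = 3581
  Central (14, 14): total = 2393
Minimum is at South with total 2323 blocks.

South, total 2323 blocks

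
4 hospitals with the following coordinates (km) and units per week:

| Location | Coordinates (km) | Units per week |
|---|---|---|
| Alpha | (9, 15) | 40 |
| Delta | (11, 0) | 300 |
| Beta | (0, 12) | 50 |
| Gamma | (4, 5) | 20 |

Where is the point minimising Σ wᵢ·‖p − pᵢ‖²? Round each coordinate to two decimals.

(9.12, 3.17)

The minimiser of Σwᵢ‖p−pᵢ‖² is the weighted centroid p* = (Σwᵢpᵢ)/(Σwᵢ).
Σwᵢ = 410.
Σwᵢxᵢ = 40·9 + 300·11 + 50·0 + 20·4 = 3740.
Σwᵢyᵢ = 40·15 + 300·0 + 50·12 + 20·5 = 1300.
x* = 3740/410 = 9.12, y* = 1300/410 = 3.17.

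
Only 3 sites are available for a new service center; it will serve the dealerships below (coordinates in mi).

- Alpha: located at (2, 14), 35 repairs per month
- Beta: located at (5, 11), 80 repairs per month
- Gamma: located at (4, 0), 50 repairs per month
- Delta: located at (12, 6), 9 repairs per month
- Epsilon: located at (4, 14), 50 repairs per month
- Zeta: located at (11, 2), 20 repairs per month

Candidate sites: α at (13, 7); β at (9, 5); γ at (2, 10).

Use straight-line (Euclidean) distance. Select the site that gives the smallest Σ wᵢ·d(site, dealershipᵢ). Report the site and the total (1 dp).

γ, total 1464.3 mi

Total weighted distance at each candidate:
  α (13, 7): total = 2432.5
  β (9, 5): total = 1944.9
  γ (2, 10): total = 1464.3
Minimum is at γ with total 1464.3 mi.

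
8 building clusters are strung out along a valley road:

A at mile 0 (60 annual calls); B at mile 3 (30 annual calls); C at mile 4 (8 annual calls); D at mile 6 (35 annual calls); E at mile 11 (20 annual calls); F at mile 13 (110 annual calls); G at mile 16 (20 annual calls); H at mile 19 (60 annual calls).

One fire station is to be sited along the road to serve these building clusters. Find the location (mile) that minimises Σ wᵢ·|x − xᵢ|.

x = 13

For a sum of weighted absolute distances on a line, the optimum is the weighted median (not the mean). Total weight W = 343; half-weight = 171.5.
Sort by position and accumulate weight:
  mile 0 (A, w=60) → cum 60
  mile 3 (B, w=30) → cum 90
  mile 4 (C, w=8) → cum 98
  mile 6 (D, w=35) → cum 133
  mile 11 (E, w=20) → cum 153
  mile 13 (F, w=110) → cum 263  ≥ 171.5 → median here
  mile 16 (G, w=20) → cum 283
  mile 19 (H, w=60) → cum 343
Optimal location: mile 13.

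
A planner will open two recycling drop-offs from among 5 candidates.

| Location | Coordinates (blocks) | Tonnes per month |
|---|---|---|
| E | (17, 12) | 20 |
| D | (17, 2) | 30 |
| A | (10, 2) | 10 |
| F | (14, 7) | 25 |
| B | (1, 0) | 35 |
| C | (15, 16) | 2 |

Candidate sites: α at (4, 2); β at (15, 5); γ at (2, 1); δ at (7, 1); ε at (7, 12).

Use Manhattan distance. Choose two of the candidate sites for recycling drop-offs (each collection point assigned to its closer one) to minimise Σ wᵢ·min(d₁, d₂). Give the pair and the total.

{β, γ}, total 577

Evaluate every pair (each demand assigned to the nearer of the two):
  {β, γ}: total = 577
  {α, β}: total = 662
  {β, δ}: total = 712
  {β, ε}: total = 1137
  {δ, ε}: total = 1139
  {α, ε}: total = 1149
  {γ, ε}: total = 1164
  {γ, δ}: total = 1231
  {α, δ}: total = 1336
  {α, γ}: total = 1405
Best pair: {β, γ} with total 577.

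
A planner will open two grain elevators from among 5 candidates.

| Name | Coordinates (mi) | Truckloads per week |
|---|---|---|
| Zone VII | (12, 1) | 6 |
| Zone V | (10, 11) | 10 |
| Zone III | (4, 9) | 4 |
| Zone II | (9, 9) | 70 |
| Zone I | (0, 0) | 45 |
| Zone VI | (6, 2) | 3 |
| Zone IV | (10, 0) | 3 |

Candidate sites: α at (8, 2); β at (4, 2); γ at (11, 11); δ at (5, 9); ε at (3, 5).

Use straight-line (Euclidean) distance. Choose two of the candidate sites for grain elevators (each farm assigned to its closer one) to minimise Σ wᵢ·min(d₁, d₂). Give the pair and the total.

Evaluate every pair (each demand assigned to the nearer of the two):
  {β, γ}: total = 510.6
  {γ, ε}: total = 584.5
  {β, δ}: total = 612.4
  {α, γ}: total = 647.4
  {δ, ε}: total = 697.9
  {α, δ}: total = 748.2
  {γ, δ}: total = 787.7
  {α, β}: total = 855.6
  {β, ε}: total = 888.1
  {α, ε}: total = 905.3
Best pair: {β, γ} with total 510.6.

{β, γ}, total 510.6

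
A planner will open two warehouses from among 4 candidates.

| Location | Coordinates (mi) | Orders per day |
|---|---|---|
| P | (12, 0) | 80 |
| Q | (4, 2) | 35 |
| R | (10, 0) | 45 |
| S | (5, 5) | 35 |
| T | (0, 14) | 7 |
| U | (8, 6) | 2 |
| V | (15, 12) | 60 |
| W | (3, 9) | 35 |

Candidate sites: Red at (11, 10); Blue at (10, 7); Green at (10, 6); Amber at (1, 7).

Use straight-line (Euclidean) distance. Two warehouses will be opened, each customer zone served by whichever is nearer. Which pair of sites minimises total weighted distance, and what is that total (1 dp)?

Evaluate every pair (each demand assigned to the nearer of the two):
  {Green, Amber}: total = 1757.7
  {Red, Green}: total = 1827.6
  {Blue, Amber}: total = 1835.2
  {Red, Blue}: total = 1968.8
  {Blue, Green}: total = 1975.3
  {Red, Amber}: total = 2043.7
Best pair: {Green, Amber} with total 1757.7.

{Green, Amber}, total 1757.7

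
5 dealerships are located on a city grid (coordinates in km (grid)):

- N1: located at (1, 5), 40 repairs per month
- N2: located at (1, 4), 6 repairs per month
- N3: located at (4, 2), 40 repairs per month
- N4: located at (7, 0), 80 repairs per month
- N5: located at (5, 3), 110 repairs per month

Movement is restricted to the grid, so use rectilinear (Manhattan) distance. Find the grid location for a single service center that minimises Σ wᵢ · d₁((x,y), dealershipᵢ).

(5, 3)

Manhattan distance separates: Σwᵢ(|x−xᵢ|+|y−yᵢ|) = Σwᵢ|x−xᵢ| + Σwᵢ|y−yᵢ|, so x and y are optimised independently as 1-D weighted medians.
Total weight W = 276; half = 138.
x-coordinate, sorted with cumulative weight:
  x=1 (N1, w=40) cum 40
  x=1 (N2, w=6) cum 46
  x=4 (N3, w=40) cum 86
  x=5 (N5, w=110) cum 196  ← median
  x=7 (N4, w=80) cum 276
⇒ x* = 5
y-coordinate, sorted with cumulative weight:
  y=0 (N4, w=80) cum 80
  y=2 (N3, w=40) cum 120
  y=3 (N5, w=110) cum 230  ← median
  y=4 (N2, w=6) cum 236
  y=5 (N1, w=40) cum 276
⇒ y* = 3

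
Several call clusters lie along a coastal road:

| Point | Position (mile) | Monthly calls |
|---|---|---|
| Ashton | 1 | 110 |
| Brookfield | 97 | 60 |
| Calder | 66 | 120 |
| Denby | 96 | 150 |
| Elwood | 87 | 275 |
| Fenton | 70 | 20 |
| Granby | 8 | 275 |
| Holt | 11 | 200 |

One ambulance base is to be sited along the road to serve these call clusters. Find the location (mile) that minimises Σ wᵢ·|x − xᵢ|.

For a sum of weighted absolute distances on a line, the optimum is the weighted median (not the mean). Total weight W = 1210; half-weight = 605.
Sort by position and accumulate weight:
  mile 1 (Ashton, w=110) → cum 110
  mile 8 (Granby, w=275) → cum 385
  mile 11 (Holt, w=200) → cum 585
  mile 66 (Calder, w=120) → cum 705  ≥ 605 → median here
  mile 70 (Fenton, w=20) → cum 725
  mile 87 (Elwood, w=275) → cum 1000
  mile 96 (Denby, w=150) → cum 1150
  mile 97 (Brookfield, w=60) → cum 1210
Optimal location: mile 66.

x = 66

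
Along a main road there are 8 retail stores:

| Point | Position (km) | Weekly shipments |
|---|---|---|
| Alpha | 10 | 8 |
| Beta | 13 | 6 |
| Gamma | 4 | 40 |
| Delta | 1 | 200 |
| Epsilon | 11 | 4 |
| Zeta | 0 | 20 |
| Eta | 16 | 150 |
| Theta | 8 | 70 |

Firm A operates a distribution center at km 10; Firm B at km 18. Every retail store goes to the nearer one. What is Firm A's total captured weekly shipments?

348

The indifferent point is the midpoint (10+18)/2 = 14; retail stores left of it (closer to Firm A at 10) go to Firm A, those right go to Firm B.
  Zeta at 0 (w=20) → Firm A
  Delta at 1 (w=200) → Firm A
  Gamma at 4 (w=40) → Firm A
  Theta at 8 (w=70) → Firm A
  Alpha at 10 (w=8) → Firm A
  Epsilon at 11 (w=4) → Firm A
  Beta at 13 (w=6) → Firm A
  Eta at 16 (w=150) → Firm B
Firm A captures 348; Firm B captures 150.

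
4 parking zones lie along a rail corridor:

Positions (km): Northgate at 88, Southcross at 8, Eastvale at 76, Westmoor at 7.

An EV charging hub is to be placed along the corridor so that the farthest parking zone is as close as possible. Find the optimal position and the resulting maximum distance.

The 1-center on a line is the midpoint of the two extreme points: leftmost at 7, rightmost at 88.
Optimal location = (7 + 88)/2 = 47.5; maximum distance = (88 − 7)/2 = 40.5.

location 47.5, max distance 40.5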